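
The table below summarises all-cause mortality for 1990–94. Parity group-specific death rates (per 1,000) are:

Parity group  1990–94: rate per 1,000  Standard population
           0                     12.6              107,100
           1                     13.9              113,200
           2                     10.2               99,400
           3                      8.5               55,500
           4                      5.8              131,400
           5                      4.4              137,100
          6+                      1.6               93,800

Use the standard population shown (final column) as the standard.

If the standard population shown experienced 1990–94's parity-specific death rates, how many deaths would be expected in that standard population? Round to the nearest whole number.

5924

Expected deaths = Σ (standard pop × parity-specific rate ÷ 1,000)
= 107,100×12.6/1,000 + 113,200×13.9/1,000 + 99,400×10.2/1,000 + 55,500×8.5/1,000 + 131,400×5.8/1,000 + 137,100×4.4/1,000 + 93,800×1.6/1,000
= 1349.46 + 1573.48 + 1013.88 + 471.75 + 762.12 + 603.24 + 150.08 = 5924.01.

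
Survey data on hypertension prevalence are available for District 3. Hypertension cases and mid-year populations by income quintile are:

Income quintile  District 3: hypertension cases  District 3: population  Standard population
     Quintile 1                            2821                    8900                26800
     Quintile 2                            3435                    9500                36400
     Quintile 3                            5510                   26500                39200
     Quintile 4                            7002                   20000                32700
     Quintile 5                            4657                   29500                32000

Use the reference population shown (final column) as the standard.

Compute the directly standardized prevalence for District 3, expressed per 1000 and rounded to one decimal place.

277.1

Income-specific rates per 1000 for District 3: 316.966, 361.579, 207.925, 350.100, 157.864.
Standard total = 167100; weights = 0.1604, 0.2178, 0.2346, 0.1957, 0.1915.
Standardized rate: 0.1604×316.966 + 0.2178×361.579 + 0.2346×207.925 + 0.1957×350.100 + 0.1915×157.864 = 277.1199 per 1000.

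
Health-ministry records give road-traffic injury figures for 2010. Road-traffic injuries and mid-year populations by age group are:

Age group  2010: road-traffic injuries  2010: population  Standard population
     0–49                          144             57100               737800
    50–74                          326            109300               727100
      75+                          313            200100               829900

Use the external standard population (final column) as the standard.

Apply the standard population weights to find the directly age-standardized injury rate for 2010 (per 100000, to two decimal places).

232.15

Age-specific rates per 100000 for 2010: 252.19, 298.26, 156.42.
Standard total = 2294800; weights = 0.3215, 0.3168, 0.3616.
Standardized rate: 0.3215×252.19 + 0.3168×298.26 + 0.3616×156.42 = 232.1534 per 100000.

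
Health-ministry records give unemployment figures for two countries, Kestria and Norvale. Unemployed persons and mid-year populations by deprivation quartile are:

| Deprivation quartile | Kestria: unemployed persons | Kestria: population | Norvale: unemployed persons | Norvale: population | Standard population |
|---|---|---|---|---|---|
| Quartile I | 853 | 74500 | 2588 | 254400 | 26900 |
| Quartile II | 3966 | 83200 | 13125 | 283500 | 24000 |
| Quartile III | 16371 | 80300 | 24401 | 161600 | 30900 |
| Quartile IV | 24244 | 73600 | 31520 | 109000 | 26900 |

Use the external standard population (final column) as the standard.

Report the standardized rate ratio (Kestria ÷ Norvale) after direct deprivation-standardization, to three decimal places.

1.201

Deprivation-specific rates per 1000 for Kestria: 11.450, 47.668, 203.873, 329.402.
For Norvale: 10.173, 46.296, 150.996, 289.174.
Standard total = 108700; weights = 0.2475, 0.2208, 0.2843, 0.2475.
Kestria: 0.2475×11.450 + 0.2208×47.668 + 0.2843×203.873 + 0.2475×329.402 = 152.8301 per 1000.
Norvale: 0.2475×10.173 + 0.2208×46.296 + 0.2843×150.996 + 0.2475×289.174 = 127.2248 per 1000.
Ratio = 152.8301 ÷ 127.2248 = 1.20126.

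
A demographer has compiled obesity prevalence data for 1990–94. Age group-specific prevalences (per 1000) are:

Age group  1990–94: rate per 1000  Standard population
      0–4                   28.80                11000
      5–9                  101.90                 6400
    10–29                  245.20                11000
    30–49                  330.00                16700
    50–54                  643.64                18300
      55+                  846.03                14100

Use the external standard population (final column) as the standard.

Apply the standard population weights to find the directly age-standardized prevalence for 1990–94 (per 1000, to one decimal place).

Standard total = 77500; weights = 0.1419, 0.0826, 0.1419, 0.2155, 0.2361, 0.1819.
Standardized rate: 0.1419×28.80 + 0.0826×101.90 + 0.1419×245.20 + 0.2155×330.00 + 0.2361×643.64 + 0.1819×846.03 = 424.3199 per 1000.

424.3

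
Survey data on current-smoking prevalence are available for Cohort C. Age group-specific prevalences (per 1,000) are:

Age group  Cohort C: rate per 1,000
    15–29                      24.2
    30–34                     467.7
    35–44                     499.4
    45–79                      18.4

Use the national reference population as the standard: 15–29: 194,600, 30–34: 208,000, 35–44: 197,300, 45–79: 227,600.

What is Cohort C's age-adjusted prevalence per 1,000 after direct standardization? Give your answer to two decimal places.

247.38

Standard total = 827,500; weights = 0.2352, 0.2514, 0.2384, 0.2750.
Standardized rate: 0.2352×24.2 + 0.2514×467.7 + 0.2384×499.4 + 0.2750×18.4 = 247.3841 per 1,000.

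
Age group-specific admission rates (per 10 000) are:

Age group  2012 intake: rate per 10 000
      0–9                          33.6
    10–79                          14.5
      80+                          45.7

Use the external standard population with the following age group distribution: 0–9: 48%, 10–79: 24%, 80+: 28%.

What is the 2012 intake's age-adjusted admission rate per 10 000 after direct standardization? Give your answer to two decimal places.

32.40

Standard weights: 0.48, 0.24, 0.28.
Standardized rate: 0.4800×33.6 + 0.2400×14.5 + 0.2800×45.7 = 32.4040 per 10 000.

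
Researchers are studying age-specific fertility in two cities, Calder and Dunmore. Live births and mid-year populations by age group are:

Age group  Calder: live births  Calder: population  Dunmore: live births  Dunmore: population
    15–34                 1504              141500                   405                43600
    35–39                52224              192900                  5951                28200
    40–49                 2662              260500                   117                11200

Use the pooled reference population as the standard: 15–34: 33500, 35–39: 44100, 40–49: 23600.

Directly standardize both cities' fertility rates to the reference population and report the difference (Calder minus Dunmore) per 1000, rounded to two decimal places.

26.41

Age-specific rates per 1000 for Calder: 10.629, 270.731, 10.219.
For Dunmore: 9.289, 211.028, 10.446.
Standard total = 101200; weights = 0.3310, 0.4358, 0.2332.
Calder: 0.3310×10.629 + 0.4358×270.731 + 0.2332×10.219 = 123.8782 per 1000.
Dunmore: 0.3310×9.289 + 0.4358×211.028 + 0.2332×10.446 = 97.4710 per 1000.
Difference = 123.8782 − 97.4710 = 26.4071.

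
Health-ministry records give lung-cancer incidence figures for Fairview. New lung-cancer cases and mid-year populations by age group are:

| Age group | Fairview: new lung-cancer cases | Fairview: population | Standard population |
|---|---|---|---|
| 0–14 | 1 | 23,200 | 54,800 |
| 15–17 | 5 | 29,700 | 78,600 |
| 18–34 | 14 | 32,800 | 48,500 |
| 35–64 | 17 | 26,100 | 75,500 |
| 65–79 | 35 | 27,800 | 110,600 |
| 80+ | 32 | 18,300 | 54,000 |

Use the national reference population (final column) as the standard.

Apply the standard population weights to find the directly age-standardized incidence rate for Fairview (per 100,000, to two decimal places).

75.63

Age-specific rates per 100,000 for Fairview: 4.31, 16.84, 42.68, 65.13, 125.90, 174.86.
Standard total = 422,000; weights = 0.1299, 0.1863, 0.1149, 0.1789, 0.2621, 0.1280.
Standardized rate: 0.1299×4.31 + 0.1863×16.84 + 0.1149×42.68 + 0.1789×65.13 + 0.2621×125.90 + 0.1280×174.86 = 75.6262 per 100,000.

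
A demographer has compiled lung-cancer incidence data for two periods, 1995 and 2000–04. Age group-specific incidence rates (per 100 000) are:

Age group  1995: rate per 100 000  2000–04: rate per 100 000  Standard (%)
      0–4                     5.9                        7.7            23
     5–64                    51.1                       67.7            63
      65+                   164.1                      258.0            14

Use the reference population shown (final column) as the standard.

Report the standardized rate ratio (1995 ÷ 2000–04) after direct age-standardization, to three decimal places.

Standard weights: 0.23, 0.63, 0.14.
1995: 0.2300×5.9 + 0.6300×51.1 + 0.1400×164.1 = 56.5240 per 100 000.
2000–04: 0.2300×7.7 + 0.6300×67.7 + 0.1400×258.0 = 80.5420 per 100 000.
Ratio = 56.5240 ÷ 80.5420 = 0.70180.

0.702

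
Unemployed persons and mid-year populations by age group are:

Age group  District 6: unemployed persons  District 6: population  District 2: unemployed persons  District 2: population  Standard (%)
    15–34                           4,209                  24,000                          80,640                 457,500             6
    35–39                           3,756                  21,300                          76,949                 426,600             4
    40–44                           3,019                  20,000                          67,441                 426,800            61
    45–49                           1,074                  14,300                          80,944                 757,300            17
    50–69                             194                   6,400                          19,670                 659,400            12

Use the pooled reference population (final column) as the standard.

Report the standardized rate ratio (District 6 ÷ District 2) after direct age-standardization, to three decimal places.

Age-specific rates per 1,000 for District 6: 175.375, 176.338, 150.950, 75.105, 30.312.
For District 2: 176.262, 180.377, 158.015, 106.885, 29.830.
Standard weights: 0.06, 0.04, 0.61, 0.17, 0.12.
District 6: 0.0600×175.375 + 0.0400×176.338 + 0.6100×150.950 + 0.1700×75.105 + 0.1200×30.312 = 126.0609 per 1,000.
District 2: 0.0600×176.262 + 0.0400×180.377 + 0.6100×158.015 + 0.1700×106.885 + 0.1200×29.830 = 135.9303 per 1,000.
Ratio = 126.0609 ÷ 135.9303 = 0.92739.

0.927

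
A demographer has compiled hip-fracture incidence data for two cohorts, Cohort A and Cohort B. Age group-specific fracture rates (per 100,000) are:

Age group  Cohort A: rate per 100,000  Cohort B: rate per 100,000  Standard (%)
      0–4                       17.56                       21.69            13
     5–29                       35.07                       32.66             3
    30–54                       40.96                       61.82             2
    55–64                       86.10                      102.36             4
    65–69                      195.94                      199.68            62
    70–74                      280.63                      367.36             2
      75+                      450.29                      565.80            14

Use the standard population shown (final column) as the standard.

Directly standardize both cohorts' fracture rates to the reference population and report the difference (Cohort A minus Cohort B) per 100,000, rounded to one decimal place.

-21.8

Standard weights: 0.13, 0.03, 0.02, 0.04, 0.62, 0.02, 0.14.
Cohort A: 0.1300×17.56 + 0.0300×35.07 + 0.0200×40.96 + 0.0400×86.10 + 0.6200×195.94 + 0.0200×280.63 + 0.1400×450.29 = 197.7341 per 100,000.
Cohort B: 0.1300×21.69 + 0.0300×32.66 + 0.0200×61.82 + 0.0400×102.36 + 0.6200×199.68 + 0.0200×367.36 + 0.1400×565.80 = 219.4911 per 100,000.
Difference = 197.7341 − 219.4911 = -21.7570.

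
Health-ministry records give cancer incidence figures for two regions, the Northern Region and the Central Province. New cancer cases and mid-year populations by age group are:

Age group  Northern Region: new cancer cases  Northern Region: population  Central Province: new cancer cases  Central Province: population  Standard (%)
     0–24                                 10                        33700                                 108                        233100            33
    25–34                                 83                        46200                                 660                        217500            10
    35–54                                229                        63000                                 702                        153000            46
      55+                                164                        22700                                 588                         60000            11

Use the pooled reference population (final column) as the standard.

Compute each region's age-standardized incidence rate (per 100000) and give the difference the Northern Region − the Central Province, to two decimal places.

Age-specific rates per 100000 for the Northern Region: 29.67, 179.65, 363.49, 722.47.
For the Central Province: 46.33, 303.45, 458.82, 980.00.
Standard weights: 0.33, 0.10, 0.46, 0.11.
The Northern Region: 0.3300×29.67 + 0.1000×179.65 + 0.4600×363.49 + 0.1100×722.47 = 274.4354 per 100000.
The Central Province: 0.3300×46.33 + 0.1000×303.45 + 0.4600×458.82 + 0.1100×980.00 = 364.4932 per 100000.
Difference = 274.4354 − 364.4932 = -90.0579.

-90.06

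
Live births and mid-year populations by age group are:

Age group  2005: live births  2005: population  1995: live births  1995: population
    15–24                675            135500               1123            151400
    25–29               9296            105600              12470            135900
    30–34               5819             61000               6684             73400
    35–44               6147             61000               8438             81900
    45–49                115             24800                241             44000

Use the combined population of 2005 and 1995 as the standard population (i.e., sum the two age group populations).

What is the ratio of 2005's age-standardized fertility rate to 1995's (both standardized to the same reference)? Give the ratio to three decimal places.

Age-specific rates per 1000 for 2005: 4.982, 88.030, 95.393, 100.770, 4.637.
For 1995: 7.417, 91.759, 91.063, 103.028, 5.477.
Combined standard total = 874500; weights = 0.3281, 0.2762, 0.1537, 0.1634, 0.0787.
2005: 0.3281×4.982 + 0.2762×88.030 + 0.1537×95.393 + 0.1634×100.770 + 0.0787×4.637 = 57.4369 per 1000.
1995: 0.3281×7.417 + 0.2762×91.759 + 0.1537×91.063 + 0.1634×103.028 + 0.0787×5.477 = 59.0350 per 1000.
Ratio = 57.4369 ÷ 59.0350 = 0.97293.

0.973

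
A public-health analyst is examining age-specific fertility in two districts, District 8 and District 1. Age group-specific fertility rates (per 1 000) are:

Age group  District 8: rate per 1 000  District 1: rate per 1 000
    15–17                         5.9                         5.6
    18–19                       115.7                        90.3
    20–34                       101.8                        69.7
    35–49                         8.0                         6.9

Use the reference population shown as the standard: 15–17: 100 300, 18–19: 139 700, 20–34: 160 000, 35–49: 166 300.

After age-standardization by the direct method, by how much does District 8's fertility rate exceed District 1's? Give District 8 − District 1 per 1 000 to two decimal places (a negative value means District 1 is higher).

15.71

Standard total = 566 300; weights = 0.1771, 0.2467, 0.2825, 0.2937.
District 8: 0.1771×5.9 + 0.2467×115.7 + 0.2825×101.8 + 0.2937×8.0 = 60.6983 per 1 000.
District 1: 0.1771×5.6 + 0.2467×90.3 + 0.2825×69.7 + 0.2937×6.9 = 44.9869 per 1 000.
Difference = 60.6983 − 44.9869 = 15.7115.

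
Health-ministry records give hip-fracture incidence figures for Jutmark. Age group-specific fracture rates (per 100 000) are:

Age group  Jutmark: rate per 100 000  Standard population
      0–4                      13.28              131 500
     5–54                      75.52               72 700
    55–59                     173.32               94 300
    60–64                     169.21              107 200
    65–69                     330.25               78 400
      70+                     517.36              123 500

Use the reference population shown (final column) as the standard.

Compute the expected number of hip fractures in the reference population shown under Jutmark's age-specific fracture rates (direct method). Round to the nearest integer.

1315

Expected hip fractures = Σ (standard pop × age-specific rate ÷ 100 000)
= 131 500×13.28/100 000 + 72 700×75.52/100 000 + 94 300×173.32/100 000 + 107 200×169.21/100 000 + 78 400×330.25/100 000 + 123 500×517.36/100 000
= 17.46 + 54.90 + 163.44 + 181.39 + 258.92 + 638.94 = 1315.06.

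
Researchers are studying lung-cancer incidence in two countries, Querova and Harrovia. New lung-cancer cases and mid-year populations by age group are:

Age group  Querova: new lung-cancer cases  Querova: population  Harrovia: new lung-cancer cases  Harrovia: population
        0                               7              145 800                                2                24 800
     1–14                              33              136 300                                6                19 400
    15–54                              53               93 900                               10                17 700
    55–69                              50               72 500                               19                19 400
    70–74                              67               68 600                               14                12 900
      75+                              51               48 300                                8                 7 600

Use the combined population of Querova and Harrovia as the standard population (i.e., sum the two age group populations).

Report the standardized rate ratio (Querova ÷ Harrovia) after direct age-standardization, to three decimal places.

Age-specific rates per 100 000 for Querova: 4.80, 24.21, 56.44, 68.97, 97.67, 105.59.
For Harrovia: 8.06, 30.93, 56.50, 97.94, 108.53, 105.26.
Combined standard total = 667 200; weights = 0.2557, 0.2334, 0.1673, 0.1377, 0.1222, 0.0838.
Querova: 0.2557×4.80 + 0.2334×24.21 + 0.1673×56.44 + 0.1377×68.97 + 0.1222×97.67 + 0.0838×105.59 = 46.5949 per 100 000.
Harrovia: 0.2557×8.06 + 0.2334×30.93 + 0.1673×56.50 + 0.1377×97.94 + 0.1222×108.53 + 0.0838×105.26 = 54.2956 per 100 000.
Ratio = 46.5949 ÷ 54.2956 = 0.85817.

0.858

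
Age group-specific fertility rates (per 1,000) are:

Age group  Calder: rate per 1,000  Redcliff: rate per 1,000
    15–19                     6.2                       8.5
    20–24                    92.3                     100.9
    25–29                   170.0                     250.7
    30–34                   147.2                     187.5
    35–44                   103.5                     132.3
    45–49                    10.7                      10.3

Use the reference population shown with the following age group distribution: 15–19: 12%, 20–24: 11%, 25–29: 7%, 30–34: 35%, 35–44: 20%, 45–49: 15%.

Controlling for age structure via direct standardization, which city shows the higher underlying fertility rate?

Redcliff

Standard weights: 0.12, 0.11, 0.07, 0.35, 0.20, 0.15.
Calder: 0.1200×6.2 + 0.1100×92.3 + 0.0700×170.0 + 0.3500×147.2 + 0.2000×103.5 + 0.1500×10.7 = 96.6220 per 1,000.
Redcliff: 0.1200×8.5 + 0.1100×100.9 + 0.0700×250.7 + 0.3500×187.5 + 0.2000×132.3 + 0.1500×10.3 = 123.2980 per 1,000.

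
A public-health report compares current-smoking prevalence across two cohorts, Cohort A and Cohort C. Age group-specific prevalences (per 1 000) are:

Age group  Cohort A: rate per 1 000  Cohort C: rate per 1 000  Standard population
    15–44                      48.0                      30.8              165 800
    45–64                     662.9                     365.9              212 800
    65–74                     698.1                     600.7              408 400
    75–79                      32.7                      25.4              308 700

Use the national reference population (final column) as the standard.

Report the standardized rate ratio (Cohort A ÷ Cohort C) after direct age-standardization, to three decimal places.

Standard total = 1 095 700; weights = 0.1513, 0.1942, 0.3727, 0.2817.
Cohort A: 0.1513×48.0 + 0.1942×662.9 + 0.3727×698.1 + 0.2817×32.7 = 405.4231 per 1 000.
Cohort C: 0.1513×30.8 + 0.1942×365.9 + 0.3727×600.7 + 0.2817×25.4 = 306.7783 per 1 000.
Ratio = 405.4231 ÷ 306.7783 = 1.32155.

1.322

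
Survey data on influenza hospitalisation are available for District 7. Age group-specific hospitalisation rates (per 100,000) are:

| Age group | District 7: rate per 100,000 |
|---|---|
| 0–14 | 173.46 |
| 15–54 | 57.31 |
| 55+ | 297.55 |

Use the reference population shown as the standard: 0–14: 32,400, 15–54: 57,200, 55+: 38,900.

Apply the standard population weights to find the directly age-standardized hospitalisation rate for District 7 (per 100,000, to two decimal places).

159.32

Standard total = 128,500; weights = 0.2521, 0.4451, 0.3027.
Standardized rate: 0.2521×173.46 + 0.4451×57.31 + 0.3027×297.55 = 159.3224 per 100,000.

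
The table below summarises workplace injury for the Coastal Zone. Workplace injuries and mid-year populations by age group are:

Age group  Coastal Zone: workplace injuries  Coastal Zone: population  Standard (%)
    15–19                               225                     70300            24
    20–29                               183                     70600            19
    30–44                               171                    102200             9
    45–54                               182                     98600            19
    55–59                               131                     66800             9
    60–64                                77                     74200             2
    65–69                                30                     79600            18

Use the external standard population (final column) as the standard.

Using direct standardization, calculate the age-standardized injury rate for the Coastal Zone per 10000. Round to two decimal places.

Age-specific rates per 10000 for the Coastal Zone: 32.01, 25.92, 16.73, 18.46, 19.61, 10.38, 3.77.
Standard weights: 0.24, 0.19, 0.09, 0.19, 0.09, 0.02, 0.18.
Standardized rate: 0.2400×32.01 + 0.1900×25.92 + 0.0900×16.73 + 0.1900×18.46 + 0.0900×19.61 + 0.0200×10.38 + 0.1800×3.77 = 20.2702 per 10000.

20.27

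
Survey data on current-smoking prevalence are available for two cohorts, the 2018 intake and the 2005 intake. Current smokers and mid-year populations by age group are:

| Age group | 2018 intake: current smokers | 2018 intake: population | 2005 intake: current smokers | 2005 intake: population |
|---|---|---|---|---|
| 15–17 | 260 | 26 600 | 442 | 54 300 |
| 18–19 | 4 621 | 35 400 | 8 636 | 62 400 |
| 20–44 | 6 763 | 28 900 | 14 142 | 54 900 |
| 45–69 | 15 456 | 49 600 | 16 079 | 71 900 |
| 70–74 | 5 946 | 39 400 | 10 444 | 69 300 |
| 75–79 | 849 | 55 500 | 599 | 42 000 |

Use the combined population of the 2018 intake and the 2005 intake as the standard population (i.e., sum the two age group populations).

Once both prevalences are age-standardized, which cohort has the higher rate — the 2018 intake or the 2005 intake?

Age-specific rates per 1 000 for the 2018 intake: 9.774, 130.537, 234.014, 311.613, 150.914, 15.297.
For the 2005 intake: 8.140, 138.397, 257.596, 223.630, 150.707, 14.262.
Combined standard total = 590 200; weights = 0.1371, 0.1657, 0.1420, 0.2059, 0.1842, 0.1652.
The 2018 intake: 0.1371×9.774 + 0.1657×130.537 + 0.1420×234.014 + 0.2059×311.613 + 0.1842×150.914 + 0.1652×15.297 = 150.6682 per 1 000.
The 2005 intake: 0.1371×8.140 + 0.1657×138.397 + 0.1420×257.596 + 0.2059×223.630 + 0.1842×150.707 + 0.1652×14.262 = 136.7736 per 1 000.

2018 intake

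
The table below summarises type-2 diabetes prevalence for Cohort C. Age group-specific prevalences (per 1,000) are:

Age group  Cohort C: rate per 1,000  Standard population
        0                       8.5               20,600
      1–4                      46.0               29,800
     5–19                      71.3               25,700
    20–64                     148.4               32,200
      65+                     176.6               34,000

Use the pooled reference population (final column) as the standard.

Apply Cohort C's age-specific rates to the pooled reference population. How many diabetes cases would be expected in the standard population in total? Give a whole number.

Expected diabetes cases = Σ (standard pop × age-specific rate ÷ 1,000)
= 20,600×8.5/1,000 + 29,800×46.0/1,000 + 25,700×71.3/1,000 + 32,200×148.4/1,000 + 34,000×176.6/1,000
= 175.10 + 1370.80 + 1832.41 + 4778.48 + 6004.40 = 14161.19.

14161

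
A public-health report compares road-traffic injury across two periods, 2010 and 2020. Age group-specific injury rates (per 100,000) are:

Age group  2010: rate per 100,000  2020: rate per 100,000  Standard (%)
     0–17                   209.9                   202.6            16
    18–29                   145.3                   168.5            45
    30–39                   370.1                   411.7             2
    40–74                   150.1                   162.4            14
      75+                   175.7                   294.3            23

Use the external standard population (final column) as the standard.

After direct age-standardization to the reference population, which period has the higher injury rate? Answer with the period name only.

Standard weights: 0.16, 0.45, 0.02, 0.14, 0.23.
2010: 0.1600×209.9 + 0.4500×145.3 + 0.0200×370.1 + 0.1400×150.1 + 0.2300×175.7 = 167.7960 per 100,000.
2020: 0.1600×202.6 + 0.4500×168.5 + 0.0200×411.7 + 0.1400×162.4 + 0.2300×294.3 = 206.9000 per 100,000.

2020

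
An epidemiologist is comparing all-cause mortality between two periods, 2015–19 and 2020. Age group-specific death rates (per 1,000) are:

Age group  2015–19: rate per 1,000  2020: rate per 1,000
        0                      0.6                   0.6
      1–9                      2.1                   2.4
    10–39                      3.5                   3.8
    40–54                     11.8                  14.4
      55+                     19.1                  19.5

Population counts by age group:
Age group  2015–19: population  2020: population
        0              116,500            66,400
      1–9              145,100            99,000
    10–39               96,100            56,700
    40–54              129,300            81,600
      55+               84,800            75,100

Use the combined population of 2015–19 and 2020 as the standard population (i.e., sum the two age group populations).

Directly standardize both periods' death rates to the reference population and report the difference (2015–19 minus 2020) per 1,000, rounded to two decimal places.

Combined standard total = 950,600; weights = 0.1924, 0.2568, 0.1607, 0.2219, 0.1682.
2015–19: 0.1924×0.6 + 0.2568×2.1 + 0.1607×3.5 + 0.2219×11.8 + 0.1682×19.1 = 7.0480 per 1,000.
2020: 0.1924×0.6 + 0.2568×2.4 + 0.1607×3.8 + 0.2219×14.4 + 0.1682×19.5 = 7.8174 per 1,000.
Difference = 7.0480 − 7.8174 = -0.7694.

-0.77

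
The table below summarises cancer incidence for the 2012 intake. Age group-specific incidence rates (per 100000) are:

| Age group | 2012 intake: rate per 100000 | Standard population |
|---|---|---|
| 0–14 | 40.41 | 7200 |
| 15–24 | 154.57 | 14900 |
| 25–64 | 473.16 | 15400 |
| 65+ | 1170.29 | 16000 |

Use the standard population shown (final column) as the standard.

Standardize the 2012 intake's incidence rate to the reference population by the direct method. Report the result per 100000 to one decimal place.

Standard total = 53500; weights = 0.1346, 0.2785, 0.2879, 0.2991.
Standardized rate: 0.1346×40.41 + 0.2785×154.57 + 0.2879×473.16 + 0.2991×1170.29 = 534.6794 per 100000.

534.7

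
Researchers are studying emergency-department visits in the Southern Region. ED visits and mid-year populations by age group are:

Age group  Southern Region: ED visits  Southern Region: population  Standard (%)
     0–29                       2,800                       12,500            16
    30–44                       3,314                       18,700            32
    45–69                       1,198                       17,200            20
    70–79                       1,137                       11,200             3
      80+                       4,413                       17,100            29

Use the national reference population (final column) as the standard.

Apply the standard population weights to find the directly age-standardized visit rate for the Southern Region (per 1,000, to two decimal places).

184.37

Age-specific rates per 1,000 for the Southern Region: 224.000, 177.219, 69.651, 101.518, 258.070.
Standard weights: 0.16, 0.32, 0.20, 0.03, 0.29.
Standardized rate: 0.1600×224.000 + 0.3200×177.219 + 0.2000×69.651 + 0.0300×101.518 + 0.2900×258.070 = 184.3663 per 1,000.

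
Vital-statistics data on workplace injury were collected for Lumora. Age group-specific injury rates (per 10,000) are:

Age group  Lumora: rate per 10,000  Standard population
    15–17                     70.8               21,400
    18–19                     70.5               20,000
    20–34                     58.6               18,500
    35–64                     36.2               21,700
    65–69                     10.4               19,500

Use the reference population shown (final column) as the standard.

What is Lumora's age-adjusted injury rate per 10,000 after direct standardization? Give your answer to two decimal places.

Standard total = 101,100; weights = 0.2117, 0.1978, 0.1830, 0.2146, 0.1929.
Standardized rate: 0.2117×70.8 + 0.1978×70.5 + 0.1830×58.6 + 0.2146×36.2 + 0.1929×10.4 = 49.4318 per 10,000.

49.43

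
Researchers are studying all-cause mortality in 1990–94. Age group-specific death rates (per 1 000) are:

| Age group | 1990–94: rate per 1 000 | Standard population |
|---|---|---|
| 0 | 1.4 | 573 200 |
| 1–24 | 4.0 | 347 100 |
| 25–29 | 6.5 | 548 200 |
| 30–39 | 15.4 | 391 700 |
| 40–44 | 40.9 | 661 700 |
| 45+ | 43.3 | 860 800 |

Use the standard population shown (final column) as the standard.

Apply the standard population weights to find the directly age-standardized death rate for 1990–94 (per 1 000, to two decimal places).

22.50

Standard total = 3 382 700; weights = 0.1695, 0.1026, 0.1621, 0.1158, 0.1956, 0.2545.
Standardized rate: 0.1695×1.4 + 0.1026×4.0 + 0.1621×6.5 + 0.1158×15.4 + 0.1956×40.9 + 0.2545×43.3 = 22.5035 per 1 000.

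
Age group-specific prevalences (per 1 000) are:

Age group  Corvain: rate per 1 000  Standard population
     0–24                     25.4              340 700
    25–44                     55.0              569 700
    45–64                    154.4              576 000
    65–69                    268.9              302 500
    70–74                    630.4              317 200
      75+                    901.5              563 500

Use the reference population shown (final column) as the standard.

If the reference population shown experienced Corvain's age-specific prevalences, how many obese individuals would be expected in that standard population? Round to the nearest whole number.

918222

Expected obese individuals = Σ (standard pop × age-specific rate ÷ 1 000)
= 340 700×25.4/1 000 + 569 700×55.0/1 000 + 576 000×154.4/1 000 + 302 500×268.9/1 000 + 317 200×630.4/1 000 + 563 500×901.5/1 000
= 8653.78 + 31333.50 + 88934.40 + 81342.25 + 199962.88 + 507995.25 = 918222.06.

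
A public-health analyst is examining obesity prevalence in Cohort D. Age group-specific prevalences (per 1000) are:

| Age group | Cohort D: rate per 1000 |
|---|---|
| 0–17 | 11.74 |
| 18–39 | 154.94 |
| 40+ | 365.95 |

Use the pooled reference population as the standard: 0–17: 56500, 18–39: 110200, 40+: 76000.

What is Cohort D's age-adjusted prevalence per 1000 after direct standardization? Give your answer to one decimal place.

187.7

Standard total = 242700; weights = 0.2328, 0.4541, 0.3131.
Standardized rate: 0.2328×11.74 + 0.4541×154.94 + 0.3131×365.95 = 187.6798 per 1000.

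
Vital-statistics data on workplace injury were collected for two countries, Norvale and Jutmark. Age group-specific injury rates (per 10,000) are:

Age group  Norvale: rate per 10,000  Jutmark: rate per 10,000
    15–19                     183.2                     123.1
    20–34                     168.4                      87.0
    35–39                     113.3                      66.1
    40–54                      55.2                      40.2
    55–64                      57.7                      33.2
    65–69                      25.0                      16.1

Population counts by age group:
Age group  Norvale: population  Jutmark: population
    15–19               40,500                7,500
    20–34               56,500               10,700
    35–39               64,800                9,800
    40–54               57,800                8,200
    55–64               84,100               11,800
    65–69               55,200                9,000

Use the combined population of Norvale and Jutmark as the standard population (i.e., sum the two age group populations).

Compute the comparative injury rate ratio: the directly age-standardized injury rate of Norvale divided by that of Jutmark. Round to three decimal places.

Combined standard total = 415,900; weights = 0.1154, 0.1616, 0.1794, 0.1587, 0.2306, 0.1544.
Norvale: 0.1154×183.2 + 0.1616×168.4 + 0.1794×113.3 + 0.1587×55.2 + 0.2306×57.7 + 0.1544×25.0 = 94.5994 per 10,000.
Jutmark: 0.1154×123.1 + 0.1616×87.0 + 0.1794×66.1 + 0.1587×40.2 + 0.2306×33.2 + 0.1544×16.1 = 56.6409 per 10,000.
Ratio = 94.5994 ÷ 56.6409 = 1.67016.

1.670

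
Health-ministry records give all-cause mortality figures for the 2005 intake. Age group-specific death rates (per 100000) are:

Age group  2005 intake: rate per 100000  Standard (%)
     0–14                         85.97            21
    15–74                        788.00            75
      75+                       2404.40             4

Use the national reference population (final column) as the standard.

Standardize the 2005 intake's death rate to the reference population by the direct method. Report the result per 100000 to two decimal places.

Standard weights: 0.21, 0.75, 0.04.
Standardized rate: 0.2100×85.97 + 0.7500×788.00 + 0.0400×2404.40 = 705.2297 per 100000.

705.23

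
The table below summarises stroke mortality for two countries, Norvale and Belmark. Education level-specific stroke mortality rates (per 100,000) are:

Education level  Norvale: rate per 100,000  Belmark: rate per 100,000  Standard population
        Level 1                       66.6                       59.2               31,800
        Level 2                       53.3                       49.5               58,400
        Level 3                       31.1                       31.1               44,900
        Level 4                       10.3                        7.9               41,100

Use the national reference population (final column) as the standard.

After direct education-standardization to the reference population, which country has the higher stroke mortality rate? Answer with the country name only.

Norvale

Standard total = 176,200; weights = 0.1805, 0.3314, 0.2548, 0.2333.
Norvale: 0.1805×66.6 + 0.3314×53.3 + 0.2548×31.1 + 0.2333×10.3 = 40.0132 per 100,000.
Belmark: 0.1805×59.2 + 0.3314×49.5 + 0.2548×31.1 + 0.2333×7.9 = 36.8583 per 100,000.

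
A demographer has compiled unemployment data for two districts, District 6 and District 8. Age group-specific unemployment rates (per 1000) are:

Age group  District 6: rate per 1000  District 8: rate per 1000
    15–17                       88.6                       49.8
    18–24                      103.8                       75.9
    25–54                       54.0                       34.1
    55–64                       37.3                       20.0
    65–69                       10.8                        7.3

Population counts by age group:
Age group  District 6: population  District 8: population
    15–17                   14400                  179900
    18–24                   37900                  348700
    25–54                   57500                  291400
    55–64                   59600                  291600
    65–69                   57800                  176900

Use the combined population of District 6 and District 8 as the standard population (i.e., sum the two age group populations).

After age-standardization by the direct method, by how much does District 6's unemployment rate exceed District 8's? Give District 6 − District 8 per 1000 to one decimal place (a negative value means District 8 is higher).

Combined standard total = 1515700; weights = 0.1282, 0.2551, 0.2302, 0.2317, 0.1548.
District 6: 0.1282×88.6 + 0.2551×103.8 + 0.2302×54.0 + 0.2317×37.3 + 0.1548×10.8 = 60.5787 per 1000.
District 8: 0.1282×49.8 + 0.2551×75.9 + 0.2302×34.1 + 0.2317×20.0 + 0.1548×7.3 = 39.3573 per 1000.
Difference = 60.5787 − 39.3573 = 21.2214.

21.2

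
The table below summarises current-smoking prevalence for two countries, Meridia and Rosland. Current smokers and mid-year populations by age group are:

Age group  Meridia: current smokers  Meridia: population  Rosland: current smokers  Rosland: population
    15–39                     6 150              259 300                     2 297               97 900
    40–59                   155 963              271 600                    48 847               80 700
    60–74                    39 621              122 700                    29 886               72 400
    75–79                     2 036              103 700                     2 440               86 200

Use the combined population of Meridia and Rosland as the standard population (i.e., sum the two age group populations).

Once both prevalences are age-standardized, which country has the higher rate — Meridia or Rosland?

Age-specific rates per 1 000 for Meridia: 23.718, 574.238, 322.910, 19.634.
For Rosland: 23.463, 605.291, 412.790, 28.306.
Combined standard total = 1 094 500; weights = 0.3264, 0.3219, 0.1783, 0.1735.
Meridia: 0.3264×23.718 + 0.3219×574.238 + 0.1783×322.910 + 0.1735×19.634 = 253.5441 per 1 000.
Rosland: 0.3264×23.463 + 0.3219×605.291 + 0.1783×412.790 + 0.1735×28.306 = 280.9828 per 1 000.
The crude rates (269.07 vs 247.54) would put Meridia higher, but that reflects its age composition; once standardized to a common age structure, Rosland has the higher underlying rate.

Rosland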